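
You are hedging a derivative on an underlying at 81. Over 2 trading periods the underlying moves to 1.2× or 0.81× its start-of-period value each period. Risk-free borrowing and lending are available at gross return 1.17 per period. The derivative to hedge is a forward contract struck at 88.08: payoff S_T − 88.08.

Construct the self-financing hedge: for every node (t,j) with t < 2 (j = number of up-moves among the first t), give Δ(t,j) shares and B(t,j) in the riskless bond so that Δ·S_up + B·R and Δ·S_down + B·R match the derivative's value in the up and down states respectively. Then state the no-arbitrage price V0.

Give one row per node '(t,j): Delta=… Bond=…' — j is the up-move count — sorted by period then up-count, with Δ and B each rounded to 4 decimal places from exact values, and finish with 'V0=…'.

(0,0): Delta=1.0000 Bond=-64.3436
(1,0): Delta=1.0000 Bond=-75.2821
(1,1): Delta=1.0000 Bond=-75.2821
V0=16.6564

Under the risk-neutral measure, an up-move has probability p* = (R−d)/(u−d) = 0.9231 and values discount at R = 1.17.
Terminal payoffs: V(2,0)=-34.9359, V(2,1)=-9.3480, V(2,2)=28.5600
  t=1,j=0: stock 65.6100 → up 78.7320 (V=-9.3480), down 53.1441 (V=-34.9359). Price -9.6721; hedge Δ=1.0000, bond B=-75.2821.
  t=1,j=1: stock 97.2000 → up 116.6400 (V=28.5600), down 78.7320 (V=-9.3480). Price 21.9179; hedge Δ=1.0000, bond B=-75.2821.
  t=0,j=0: stock 81.0000 → up 97.2000 (V=21.9179), down 65.6100 (V=-9.6721). Price 16.6564; hedge Δ=1.0000, bond B=-64.3436.
The time-0 hedge costs 16.6564, which is the no-arbitrage price.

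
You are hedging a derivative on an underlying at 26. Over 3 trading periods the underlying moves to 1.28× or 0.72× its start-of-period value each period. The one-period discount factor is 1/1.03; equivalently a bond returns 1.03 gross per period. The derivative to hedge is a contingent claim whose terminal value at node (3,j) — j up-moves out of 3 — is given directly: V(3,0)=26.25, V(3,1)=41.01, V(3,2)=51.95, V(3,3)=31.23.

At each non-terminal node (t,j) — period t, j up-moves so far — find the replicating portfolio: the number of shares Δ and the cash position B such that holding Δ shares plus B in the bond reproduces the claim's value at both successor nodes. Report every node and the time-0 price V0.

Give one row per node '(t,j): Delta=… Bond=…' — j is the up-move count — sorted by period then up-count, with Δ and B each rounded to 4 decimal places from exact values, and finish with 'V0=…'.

No-arbitrage ⇒ martingale measure with p* = (R−d)/(u−d) = 0.5536.
Terminal payoffs: V(3,0)=26.2500, V(3,1)=41.0100, V(3,2)=51.9500, V(3,3)=31.2300
Node (2,0) S=13.4784: V=(p*·41.0100+(1−p*)·26.2500)/1.03=33.4182; Δ=(41.0100−26.2500)/(17.2524−9.7044)=1.9555; B=V−Δ·S=7.0610
Node (2,1) S=23.9616: V=(p*·51.9500+(1−p*)·41.0100)/1.03=45.6952; Δ=(51.9500−41.0100)/(30.6708−17.2524)=0.8153; B=V−Δ·S=26.1595
Node (2,2) S=42.5984: V=(p*·31.2300+(1−p*)·51.9500)/1.03=39.3010; Δ=(31.2300−51.9500)/(54.5260−30.6708)=-0.8686; B=V−Δ·S=76.3010
Node (1,0) S=18.7200: V=(p*·45.6952+(1−p*)·33.4182)/1.03=39.0431; Δ=(45.6952−33.4182)/(23.9616−13.4784)=1.1711; B=V−Δ·S=17.1198
Node (1,1) S=33.2800: V=(p*·39.3010+(1−p*)·45.6952)/1.03=40.9277; Δ=(39.3010−45.6952)/(42.5984−23.9616)=-0.3431; B=V−Δ·S=52.3460
Node (0,0) S=26.0000: V=(p*·40.9277+(1−p*)·39.0431)/1.03=38.9188; Δ=(40.9277−39.0431)/(33.2800−18.7200)=0.1294; B=V−Δ·S=35.5534
Root portfolio cost Δ·26+B reproduces V0=38.9188.

(0,0): Delta=0.1294 Bond=35.5534
(1,0): Delta=1.1711 Bond=17.1198
(1,1): Delta=-0.3431 Bond=52.3460
(2,0): Delta=1.9555 Bond=7.0610
(2,1): Delta=0.8153 Bond=26.1595
(2,2): Delta=-0.8686 Bond=76.3010
V0=38.9188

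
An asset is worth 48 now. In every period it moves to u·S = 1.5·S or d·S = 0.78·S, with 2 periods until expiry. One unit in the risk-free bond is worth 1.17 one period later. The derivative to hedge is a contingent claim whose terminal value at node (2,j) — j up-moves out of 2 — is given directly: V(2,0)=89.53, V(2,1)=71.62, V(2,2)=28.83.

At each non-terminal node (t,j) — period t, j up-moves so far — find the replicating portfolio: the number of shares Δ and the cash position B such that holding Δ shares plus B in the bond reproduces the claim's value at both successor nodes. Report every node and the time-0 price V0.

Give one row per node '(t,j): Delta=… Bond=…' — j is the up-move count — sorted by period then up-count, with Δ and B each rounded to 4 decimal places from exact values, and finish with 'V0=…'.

Risk-neutral probability p* = (R−d)/(u−d) = (1.17−0.78)/(1.5−0.78) = 0.5417.
At expiry t=2: V(2,0)=89.5300, V(2,1)=71.6200, V(2,2)=28.8300
  t=1,j=0: stock 37.4400 → up 56.1600 (V=71.6200), down 29.2032 (V=89.5300). Price 68.2297; hedge Δ=-0.6644, bond B=93.1047.
  t=1,j=1: stock 72.0000 → up 108.0000 (V=28.8300), down 56.1600 (V=71.6200). Price 41.4035; hedge Δ=-0.8254, bond B=100.8340.
  t=0,j=0: stock 48.0000 → up 72.0000 (V=41.4035), down 37.4400 (V=68.2297). Price 45.8964; hedge Δ=-0.7762, bond B=83.1551.
The time-0 hedge costs 45.8964, which is the no-arbitrage price.

(0,0): Delta=-0.7762 Bond=83.1551
(1,0): Delta=-0.6644 Bond=93.1047
(1,1): Delta=-0.8254 Bond=100.8340
V0=45.8964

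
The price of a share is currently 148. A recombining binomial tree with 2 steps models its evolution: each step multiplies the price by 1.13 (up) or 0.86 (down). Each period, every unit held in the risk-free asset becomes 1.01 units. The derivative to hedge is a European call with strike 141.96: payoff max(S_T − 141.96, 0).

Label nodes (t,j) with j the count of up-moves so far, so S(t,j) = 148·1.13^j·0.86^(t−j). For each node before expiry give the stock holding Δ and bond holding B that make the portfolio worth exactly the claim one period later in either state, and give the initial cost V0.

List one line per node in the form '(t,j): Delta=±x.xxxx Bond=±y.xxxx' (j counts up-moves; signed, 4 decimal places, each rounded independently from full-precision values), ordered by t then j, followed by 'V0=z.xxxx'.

No-arbitrage ⇒ martingale measure with p* = (R−d)/(u−d) = 0.5556.
Payoff layer (t=2): V(2,0)=0.0000, V(2,1)=1.8664, V(2,2)=47.0212
(1,0): S=127.2800. Δ = (V_up−V_dn)/(S_up−S_dn) = (1.8664−0.0000)/(143.8264−109.4608) = 0.0543. V = [p*·1.8664 + (1−p*)·0.0000]/1.01 = 1.0266. B = V − Δ·S = -5.8860.
(1,1): S=167.2400. Δ = (V_up−V_dn)/(S_up−S_dn) = (47.0212−1.8664)/(188.9812−143.8264) = 1.0000. V = [p*·47.0212 + (1−p*)·1.8664]/1.01 = 26.6855. B = V − Δ·S = -140.5545.
(0,0): S=148.0000. Δ = (V_up−V_dn)/(S_up−S_dn) = (26.6855−1.0266)/(167.2400−127.2800) = 0.6421. V = [p*·26.6855 + (1−p*)·1.0266]/1.01 = 15.1303. B = V − Δ·S = -79.9028.
The time-0 hedge costs 15.1303, which is the no-arbitrage price.

(0,0): Delta=0.6421 Bond=-79.9028
(1,0): Delta=0.0543 Bond=-5.8860
(1,1): Delta=1.0000 Bond=-140.5545
V0=15.1303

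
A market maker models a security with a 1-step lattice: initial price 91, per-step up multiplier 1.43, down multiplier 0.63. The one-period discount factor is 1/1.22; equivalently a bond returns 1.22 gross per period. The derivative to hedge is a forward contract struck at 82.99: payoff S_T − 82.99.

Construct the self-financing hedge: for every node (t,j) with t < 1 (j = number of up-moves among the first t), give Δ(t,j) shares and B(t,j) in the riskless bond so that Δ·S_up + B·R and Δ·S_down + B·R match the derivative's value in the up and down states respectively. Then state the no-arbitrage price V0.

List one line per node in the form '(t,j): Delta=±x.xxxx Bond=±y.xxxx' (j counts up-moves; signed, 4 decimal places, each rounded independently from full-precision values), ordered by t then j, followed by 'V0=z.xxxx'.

(0,0): Delta=1.0000 Bond=-68.0246
V0=22.9754

No-arbitrage ⇒ martingale measure with p* = (R−d)/(u−d) = 0.7375.
Payoff layer (t=1): V(1,0)=-25.6600, V(1,1)=47.1400
Node (0,0) S=91.0000: V=(p*·47.1400+(1−p*)·-25.6600)/1.22=22.9754; Δ=(47.1400−-25.6600)/(130.1300−57.3300)=1.0000; B=V−Δ·S=-68.0246
The time-0 hedge costs 22.9754, which is the no-arbitrage price.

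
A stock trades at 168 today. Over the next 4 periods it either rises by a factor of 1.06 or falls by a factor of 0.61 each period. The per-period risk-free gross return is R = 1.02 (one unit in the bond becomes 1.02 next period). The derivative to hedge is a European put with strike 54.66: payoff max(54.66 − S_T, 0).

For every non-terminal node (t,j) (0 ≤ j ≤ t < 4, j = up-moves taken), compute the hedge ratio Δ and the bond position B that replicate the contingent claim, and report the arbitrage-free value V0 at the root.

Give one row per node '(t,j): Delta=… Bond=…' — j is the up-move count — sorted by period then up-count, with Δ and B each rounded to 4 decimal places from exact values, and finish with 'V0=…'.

Under the risk-neutral measure, an up-move has probability p* = (R−d)/(u−d) = 0.9111 and values discount at R = 1.02.
Terminal values V(4,·): V(4,0)=31.3990, V(4,1)=14.2392, V(4,2)=0.0000, V(4,3)=0.0000, V(4,4)=0.0000
  t=3,j=0: stock 38.1328 → up 40.4208 (V=14.2392), down 23.2610 (V=31.3990). Price 15.4554; hedge Δ=-1.0000, bond B=53.5882.
  t=3,j=1: stock 66.2636 → up 70.2394 (V=0.0000), down 40.4208 (V=14.2392). Price 1.2409; hedge Δ=-0.4775, bond B=32.8836.
  t=3,j=2: stock 115.1465 → up 122.0553 (V=0.0000), down 70.2394 (V=0.0000). Price 0.0000; hedge Δ=0.0000, bond B=0.0000.
  t=3,j=3: stock 200.0907 → up 212.0961 (V=0.0000), down 122.0553 (V=0.0000). Price 0.0000; hedge Δ=0.0000, bond B=0.0000.
  t=2,j=0: stock 62.5128 → up 66.2636 (V=1.2409), down 38.1328 (V=15.4554). Price 2.4553; hedge Δ=-0.5053, bond B=34.0432.
  t=2,j=1: stock 108.6288 → up 115.1465 (V=0.0000), down 66.2636 (V=1.2409). Price 0.1081; hedge Δ=-0.0254, bond B=2.8657.
  t=2,j=2: stock 188.7648 → up 200.0907 (V=0.0000), down 115.1465 (V=0.0000). Price 0.0000; hedge Δ=0.0000, bond B=0.0000.
  t=1,j=0: stock 102.4800 → up 108.6288 (V=0.1081), down 62.5128 (V=2.4553). Price 0.3106; hedge Δ=-0.0509, bond B=5.5265.
  t=1,j=1: stock 178.0800 → up 188.7648 (V=0.0000), down 108.6288 (V=0.1081). Price 0.0094; hedge Δ=-0.0013, bond B=0.2497.
  t=0,j=0: stock 168.0000 → up 178.0800 (V=0.0094), down 102.4800 (V=0.3106). Price 0.0355; hedge Δ=-0.0040, bond B=0.7047.
Self-financing check: at every node Δ·S+B equals the discounted successor values.

(0,0): Delta=-0.0040 Bond=0.7047
(1,0): Delta=-0.0509 Bond=5.5265
(1,1): Delta=-0.0013 Bond=0.2497
(2,0): Delta=-0.5053 Bond=34.0432
(2,1): Delta=-0.0254 Bond=2.8657
(2,2): Delta=0.0000 Bond=0.0000
(3,0): Delta=-1.0000 Bond=53.5882
(3,1): Delta=-0.4775 Bond=32.8836
(3,2): Delta=0.0000 Bond=0.0000
(3,3): Delta=0.0000 Bond=0.0000
V0=0.0355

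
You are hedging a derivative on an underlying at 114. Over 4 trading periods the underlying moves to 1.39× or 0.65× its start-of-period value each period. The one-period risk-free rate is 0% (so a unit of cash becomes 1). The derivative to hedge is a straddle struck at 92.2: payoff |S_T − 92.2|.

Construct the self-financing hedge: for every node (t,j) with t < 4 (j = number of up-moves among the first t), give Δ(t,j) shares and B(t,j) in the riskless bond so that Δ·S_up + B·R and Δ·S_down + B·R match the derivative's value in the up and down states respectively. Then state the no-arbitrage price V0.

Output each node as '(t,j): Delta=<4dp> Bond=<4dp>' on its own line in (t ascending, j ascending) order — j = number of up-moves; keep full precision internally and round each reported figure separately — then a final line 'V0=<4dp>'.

(0,0): Delta=0.4647 Bond=6.8732
(1,0): Delta=-0.1199 Bond=50.1962
(1,1): Delta=0.7694 Bond=-41.4010
(2,0): Delta=-0.9772 Bond=91.4858
(2,1): Delta=0.3268 Bond=4.1879
(2,2): Delta=1.0000 Bond=-92.2000
(3,0): Delta=-1.0000 Bond=92.2000
(3,1): Delta=-0.9653 Bond=90.6899
(3,2): Delta=1.0000 Bond=-92.2000
(3,3): Delta=1.0000 Bond=-92.2000
V0=59.8515

Risk-neutral probability p* = (R−d)/(u−d) = (1−0.65)/(1.39−0.65) = 0.4730.
Payoff layer (t=4): V(4,0)=71.8503, V(4,1)=48.6829, V(4,2)=0.8596, V(4,3)=106.8044, V(4,4)=333.3632
(3,0): S=31.3072. Δ = (V_up−V_dn)/(S_up−S_dn) = (48.6829−71.8503)/(43.5171−20.3497) = -1.0000. V = [p*·48.6829 + (1−p*)·71.8503]/1 = 60.8928. B = V − Δ·S = 92.2000.
(3,1): S=66.9493. Δ = (V_up−V_dn)/(S_up−S_dn) = (0.8596−48.6829)/(93.0596−43.5171) = -0.9653. V = [p*·0.8596 + (1−p*)·48.6829]/1 = 26.0638. B = V − Δ·S = 90.6899.
(3,2): S=143.1686. Δ = (V_up−V_dn)/(S_up−S_dn) = (106.8044−0.8596)/(199.0044−93.0596) = 1.0000. V = [p*·106.8044 + (1−p*)·0.8596]/1 = 50.9686. B = V − Δ·S = -92.2000.
(3,3): S=306.1606. Δ = (V_up−V_dn)/(S_up−S_dn) = (333.3632−106.8044)/(425.5632−199.0044) = 1.0000. V = [p*·333.3632 + (1−p*)·106.8044]/1 = 213.9606. B = V − Δ·S = -92.2000.
(2,0): S=48.1650. Δ = (V_up−V_dn)/(S_up−S_dn) = (26.0638−60.8928)/(66.9494−31.3073) = -0.9772. V = [p*·26.0638 + (1−p*)·60.8928]/1 = 44.4196. B = V − Δ·S = 91.4858.
(2,1): S=102.9990. Δ = (V_up−V_dn)/(S_up−S_dn) = (50.9686−26.0638)/(143.1686−66.9493) = 0.3268. V = [p*·50.9686 + (1−p*)·26.0638]/1 = 37.8431. B = V − Δ·S = 4.1879.
(2,2): S=220.2594. Δ = (V_up−V_dn)/(S_up−S_dn) = (213.9606−50.9686)/(306.1606−143.1686) = 1.0000. V = [p*·213.9606 + (1−p*)·50.9686]/1 = 128.0594. B = V − Δ·S = -92.2000.
(1,0): S=74.1000. Δ = (V_up−V_dn)/(S_up−S_dn) = (37.8431−44.4196)/(102.9990−48.1650) = -0.1199. V = [p*·37.8431 + (1−p*)·44.4196]/1 = 41.3091. B = V − Δ·S = 50.1962.
(1,1): S=158.4600. Δ = (V_up−V_dn)/(S_up−S_dn) = (128.0594−37.8431)/(220.2594−102.9990) = 0.7694. V = [p*·128.0594 + (1−p*)·37.8431]/1 = 80.5130. B = V − Δ·S = -41.4010.
(0,0): S=114.0000. Δ = (V_up−V_dn)/(S_up−S_dn) = (80.5130−41.3091)/(158.4600−74.1000) = 0.4647. V = [p*·80.5130 + (1−p*)·41.3091]/1 = 59.8515. B = V − Δ·S = 6.8732.
Each (Δ,B) replicates both successor values, so the strategy is self-financing and V0 is arbitrage-free.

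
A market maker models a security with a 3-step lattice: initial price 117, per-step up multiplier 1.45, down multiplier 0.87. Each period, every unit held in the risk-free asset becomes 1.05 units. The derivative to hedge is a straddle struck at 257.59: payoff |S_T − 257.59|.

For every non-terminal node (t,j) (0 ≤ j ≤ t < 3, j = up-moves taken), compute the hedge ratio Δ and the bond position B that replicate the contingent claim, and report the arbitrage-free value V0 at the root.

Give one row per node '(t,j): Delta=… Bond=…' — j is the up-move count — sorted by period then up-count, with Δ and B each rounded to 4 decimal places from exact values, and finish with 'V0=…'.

(0,0): Delta=-0.7448 Bond=197.7809
(1,0): Delta=-1.0000 Bond=233.6417
(1,1): Delta=-0.4046 Bond=149.9549
(2,0): Delta=-1.0000 Bond=245.3238
(2,1): Delta=-1.0000 Bond=245.3238
(2,2): Delta=0.3892 Bond=-37.8165
V0=110.6335

The replicating-portfolio and risk-neutral prices coincide; use p* = (1.05−0.87)/(1.45−0.87) = 0.3103 for the latter.
Terminal payoffs: V(3,0)=180.5451, V(3,1)=129.1819, V(3,2)=43.5765, V(3,3)=99.0991
  t=2,j=0: stock 88.5573 → up 128.4081 (V=129.1819), down 77.0449 (V=180.5451). Price 156.7665; hedge Δ=-1.0000, bond B=245.3238.
  t=2,j=1: stock 147.5955 → up 214.0135 (V=43.5765), down 128.4081 (V=129.1819). Price 97.7283; hedge Δ=-1.0000, bond B=245.3238.
  t=2,j=2: stock 245.9925 → up 356.6891 (V=99.0991), down 214.0135 (V=43.5765). Price 57.9121; hedge Δ=0.3892, bond B=-37.8165.
  t=1,j=0: stock 101.7900 → up 147.5955 (V=97.7283), down 88.5573 (V=156.7665). Price 131.8517; hedge Δ=-1.0000, bond B=233.6417.
  t=1,j=1: stock 169.6500 → up 245.9925 (V=57.9121), down 147.5955 (V=97.7283). Price 81.3062; hedge Δ=-0.4046, bond B=149.9549.
  t=0,j=0: stock 117.0000 → up 169.6500 (V=81.3062), down 101.7900 (V=131.8517). Price 110.6335; hedge Δ=-0.7448, bond B=197.7809.
Root portfolio cost Δ·117+B reproduces V0=110.6335.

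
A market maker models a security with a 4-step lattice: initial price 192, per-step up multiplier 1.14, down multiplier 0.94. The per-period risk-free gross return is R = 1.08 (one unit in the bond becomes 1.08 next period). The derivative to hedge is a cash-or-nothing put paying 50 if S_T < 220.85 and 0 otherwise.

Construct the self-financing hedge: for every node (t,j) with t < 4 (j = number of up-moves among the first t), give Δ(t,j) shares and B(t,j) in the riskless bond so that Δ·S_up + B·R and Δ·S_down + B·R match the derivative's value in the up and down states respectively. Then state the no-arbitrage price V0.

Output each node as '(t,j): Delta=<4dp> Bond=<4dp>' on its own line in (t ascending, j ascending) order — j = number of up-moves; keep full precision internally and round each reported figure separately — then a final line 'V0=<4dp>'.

(0,0): Delta=-0.4558 Bond=100.3205
(1,0): Delta=-0.5819 Bond=131.1014
(1,1): Delta=-0.4113 Bond=98.5940
(2,0): Delta=0.0000 Bond=42.8669
(2,1): Delta=-0.7876 Bond=183.8992
(2,2): Delta=-0.2783 Bond=73.3025
(3,0): Delta=0.0000 Bond=46.2963
(3,1): Delta=0.0000 Bond=46.2963
(3,2): Delta=-1.0659 Bond=263.8889
(3,3): Delta=0.0000 Bond=0.0000
V0=12.8005

Risk-neutral probability p* = (R−d)/(u−d) = (1.08−0.94)/(1.14−0.94) = 0.7000.
Terminal payoffs: V(4,0)=50.0000, V(4,1)=50.0000, V(4,2)=50.0000, V(4,3)=0.0000, V(4,4)=0.0000
  t=3,j=0: stock 159.4721 → up 181.7982 (V=50.0000), down 149.9038 (V=50.0000). Price 46.2963; hedge Δ=0.0000, bond B=46.2963.
  t=3,j=1: stock 193.4024 → up 220.4787 (V=50.0000), down 181.7982 (V=50.0000). Price 46.2963; hedge Δ=0.0000, bond B=46.2963.
  t=3,j=2: stock 234.5518 → up 267.3891 (V=0.0000), down 220.4787 (V=50.0000). Price 13.8889; hedge Δ=-1.0659, bond B=263.8889.
  t=3,j=3: stock 284.4564 → up 324.2804 (V=0.0000), down 267.3891 (V=0.0000). Price 0.0000; hedge Δ=0.0000, bond B=0.0000.
  t=2,j=0: stock 169.6512 → up 193.4024 (V=46.2963), down 159.4721 (V=46.2963). Price 42.8669; hedge Δ=0.0000, bond B=42.8669.
  t=2,j=1: stock 205.7472 → up 234.5518 (V=13.8889), down 193.4024 (V=46.2963). Price 21.8621; hedge Δ=-0.7876, bond B=183.8992.
  t=2,j=2: stock 249.5232 → up 284.4564 (V=0.0000), down 234.5518 (V=13.8889). Price 3.8580; hedge Δ=-0.2783, bond B=73.3025.
  t=1,j=0: stock 180.4800 → up 205.7472 (V=21.8621), down 169.6512 (V=42.8669). Price 26.0774; hedge Δ=-0.5819, bond B=131.1014.
  t=1,j=1: stock 218.8800 → up 249.5232 (V=3.8580), down 205.7472 (V=21.8621). Price 8.5734; hedge Δ=-0.4113, bond B=98.5940.
  t=0,j=0: stock 192.0000 → up 218.8800 (V=8.5734), down 180.4800 (V=26.0774). Price 12.8005; hedge Δ=-0.4558, bond B=100.3205.
Check: Δ(0,0)·S0 + B(0,0) = 12.8005 = V0.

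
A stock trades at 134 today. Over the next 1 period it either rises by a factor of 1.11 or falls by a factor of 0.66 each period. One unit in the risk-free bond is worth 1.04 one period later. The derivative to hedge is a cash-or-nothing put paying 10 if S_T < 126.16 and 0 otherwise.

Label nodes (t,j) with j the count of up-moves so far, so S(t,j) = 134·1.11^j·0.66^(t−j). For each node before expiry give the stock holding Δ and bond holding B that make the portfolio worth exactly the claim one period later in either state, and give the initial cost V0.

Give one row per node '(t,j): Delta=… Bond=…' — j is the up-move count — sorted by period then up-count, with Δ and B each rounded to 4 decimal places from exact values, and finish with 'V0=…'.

Since d<R<u, set p* = (R−d)/(u−d) = 0.8444; price each node as the discounted p*-expectation of its children.
Terminal payoffs: V(1,0)=10.0000, V(1,1)=0.0000
  t=0,j=0: stock 134.0000 → up 148.7400 (V=0.0000), down 88.4400 (V=10.0000). Price 1.4957; hedge Δ=-0.1658, bond B=23.7179.
Self-financing check: at every node Δ·S+B equals the discounted successor values.

(0,0): Delta=-0.1658 Bond=23.7179
V0=1.4957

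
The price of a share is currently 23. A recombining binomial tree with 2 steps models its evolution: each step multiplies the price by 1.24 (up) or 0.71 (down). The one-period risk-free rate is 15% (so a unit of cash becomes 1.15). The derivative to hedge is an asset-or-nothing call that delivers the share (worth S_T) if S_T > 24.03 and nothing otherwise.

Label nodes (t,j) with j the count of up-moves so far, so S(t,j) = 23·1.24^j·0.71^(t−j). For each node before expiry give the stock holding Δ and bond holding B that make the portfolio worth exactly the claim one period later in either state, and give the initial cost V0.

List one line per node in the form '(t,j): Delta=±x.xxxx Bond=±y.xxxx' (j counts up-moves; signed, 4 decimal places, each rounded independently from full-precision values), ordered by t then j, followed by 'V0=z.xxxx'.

Under the risk-neutral measure, an up-move has probability p* = (R−d)/(u−d) = 0.8302 and values discount at R = 1.15.
At expiry t=2: V(2,0)=0.0000, V(2,1)=0.0000, V(2,2)=35.3648
Node (1,0) S=16.3300: V=(p*·0.0000+(1−p*)·0.0000)/1.15=0.0000; Δ=(0.0000−0.0000)/(20.2492−11.5943)=0.0000; B=V−Δ·S=0.0000
Node (1,1) S=28.5200: V=(p*·35.3648+(1−p*)·0.0000)/1.15=25.5300; Δ=(35.3648−0.0000)/(35.3648−20.2492)=2.3396; B=V−Δ·S=-41.1961
Node (0,0) S=23.0000: V=(p*·25.5300+(1−p*)·0.0000)/1.15=18.4302; Δ=(25.5300−0.0000)/(28.5200−16.3300)=2.0943; B=V−Δ·S=-29.7396
Self-financing check: at every node Δ·S+B equals the discounted successor values.

(0,0): Delta=2.0943 Bond=-29.7396
(1,0): Delta=0.0000 Bond=0.0000
(1,1): Delta=2.3396 Bond=-41.1961
V0=18.4302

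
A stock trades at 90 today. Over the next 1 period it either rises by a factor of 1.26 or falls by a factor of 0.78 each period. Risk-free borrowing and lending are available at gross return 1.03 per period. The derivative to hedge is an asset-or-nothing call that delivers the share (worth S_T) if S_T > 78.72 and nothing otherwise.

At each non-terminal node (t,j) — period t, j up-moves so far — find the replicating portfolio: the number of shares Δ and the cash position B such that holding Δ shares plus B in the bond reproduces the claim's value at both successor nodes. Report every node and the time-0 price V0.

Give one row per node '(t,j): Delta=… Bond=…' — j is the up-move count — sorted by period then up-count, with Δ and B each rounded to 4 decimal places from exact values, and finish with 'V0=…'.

(0,0): Delta=2.6250 Bond=-178.9078
V0=57.3422

Under the risk-neutral measure, an up-move has probability p* = (R−d)/(u−d) = 0.5208 and values discount at R = 1.03.
Terminal values V(1,·): V(1,0)=0.0000, V(1,1)=113.4000
Node (0,0) S=90.0000: V=(p*·113.4000+(1−p*)·0.0000)/1.03=57.3422; Δ=(113.4000−0.0000)/(113.4000−70.2000)=2.6250; B=V−Δ·S=-178.9078
The time-0 hedge costs 57.3422, which is the no-arbitrage price.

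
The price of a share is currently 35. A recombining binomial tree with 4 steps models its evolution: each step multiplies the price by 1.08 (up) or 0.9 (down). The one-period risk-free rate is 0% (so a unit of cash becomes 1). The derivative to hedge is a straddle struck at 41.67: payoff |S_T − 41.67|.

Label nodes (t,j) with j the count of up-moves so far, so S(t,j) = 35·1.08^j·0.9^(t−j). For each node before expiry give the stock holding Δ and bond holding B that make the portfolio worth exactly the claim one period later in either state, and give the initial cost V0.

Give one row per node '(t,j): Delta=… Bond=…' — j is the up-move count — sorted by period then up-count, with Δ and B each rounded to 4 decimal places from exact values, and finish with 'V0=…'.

(0,0): Delta=-0.6763 Bond=31.4726
(1,0): Delta=-1.0000 Bond=41.6700
(1,1): Delta=-0.4605 Bond=23.3147
(2,0): Delta=-1.0000 Bond=41.6700
(2,1): Delta=-1.0000 Bond=41.6700
(2,2): Delta=-0.1008 Bond=8.6305
(3,0): Delta=-1.0000 Bond=41.6700
(3,1): Delta=-1.0000 Bond=41.6700
(3,2): Delta=-1.0000 Bond=41.6700
(3,3): Delta=0.4987 Bond=-17.8011
V0=7.8030

Risk-neutral probability p* = (R−d)/(u−d) = (1−0.9)/(1.08−0.9) = 0.5556.
Terminal values V(4,·): V(4,0)=18.7065, V(4,1)=14.1138, V(4,2)=8.6026, V(4,3)=1.9891, V(4,4)=5.9471
  t=3,j=0: stock 25.5150 → up 27.5562 (V=14.1138), down 22.9635 (V=18.7065). Price 16.1550; hedge Δ=-1.0000, bond B=41.6700.
  t=3,j=1: stock 30.6180 → up 33.0674 (V=8.6026), down 27.5562 (V=14.1138). Price 11.0520; hedge Δ=-1.0000, bond B=41.6700.
  t=3,j=2: stock 36.7416 → up 39.6809 (V=1.9891), down 33.0674 (V=8.6026). Price 4.9284; hedge Δ=-1.0000, bond B=41.6700.
  t=3,j=3: stock 44.0899 → up 47.6171 (V=5.9471), down 39.6809 (V=1.9891). Price 4.1880; hedge Δ=0.4987, bond B=-17.8011.
  t=2,j=0: stock 28.3500 → up 30.6180 (V=11.0520), down 25.5150 (V=16.1550). Price 13.3200; hedge Δ=-1.0000, bond B=41.6700.
  t=2,j=1: stock 34.0200 → up 36.7416 (V=4.9284), down 30.6180 (V=11.0520). Price 7.6500; hedge Δ=-1.0000, bond B=41.6700.
  t=2,j=2: stock 40.8240 → up 44.0899 (V=4.1880), down 36.7416 (V=4.9284). Price 4.5171; hedge Δ=-0.1008, bond B=8.6305.
  t=1,j=0: stock 31.5000 → up 34.0200 (V=7.6500), down 28.3500 (V=13.3200). Price 10.1700; hedge Δ=-1.0000, bond B=41.6700.
  t=1,j=1: stock 37.8000 → up 40.8240 (V=4.5171), down 34.0200 (V=7.6500). Price 5.9095; hedge Δ=-0.4605, bond B=23.3147.
  t=0,j=0: stock 35.0000 → up 37.8000 (V=5.9095), down 31.5000 (V=10.1700). Price 7.8030; hedge Δ=-0.6763, bond B=31.4726.
Self-financing check: at every node Δ·S+B equals the discounted successor values.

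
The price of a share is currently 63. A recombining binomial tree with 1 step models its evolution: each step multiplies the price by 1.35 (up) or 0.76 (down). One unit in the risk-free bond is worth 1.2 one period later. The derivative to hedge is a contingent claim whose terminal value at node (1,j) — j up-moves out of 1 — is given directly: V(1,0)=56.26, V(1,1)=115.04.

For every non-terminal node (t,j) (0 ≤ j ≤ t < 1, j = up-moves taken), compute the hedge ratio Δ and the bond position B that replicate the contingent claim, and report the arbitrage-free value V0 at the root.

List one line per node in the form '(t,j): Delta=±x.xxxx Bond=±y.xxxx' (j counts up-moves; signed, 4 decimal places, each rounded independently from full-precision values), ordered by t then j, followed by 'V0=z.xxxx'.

(0,0): Delta=1.5814 Bond=-16.2138
V0=83.4133

No-arbitrage ⇒ martingale measure with p* = (R−d)/(u−d) = 0.7458.
Terminal values V(1,·): V(1,0)=56.2600, V(1,1)=115.0400
  t=0,j=0: stock 63.0000 → up 85.0500 (V=115.0400), down 47.8800 (V=56.2600). Price 83.4133; hedge Δ=1.5814, bond B=-16.2138.
Self-financing check: at every node Δ·S+B equals the discounted successor values.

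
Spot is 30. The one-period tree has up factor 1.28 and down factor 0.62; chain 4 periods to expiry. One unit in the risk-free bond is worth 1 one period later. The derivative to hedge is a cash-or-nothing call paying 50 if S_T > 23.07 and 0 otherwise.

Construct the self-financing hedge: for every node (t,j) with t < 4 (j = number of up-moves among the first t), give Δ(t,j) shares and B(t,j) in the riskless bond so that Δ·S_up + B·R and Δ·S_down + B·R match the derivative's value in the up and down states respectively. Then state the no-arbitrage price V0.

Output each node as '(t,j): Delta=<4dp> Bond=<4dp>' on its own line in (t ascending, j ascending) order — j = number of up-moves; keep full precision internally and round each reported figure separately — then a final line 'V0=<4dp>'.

(0,0): Delta=1.0654 Bond=-10.2737
(1,0): Delta=1.3502 Bond=-15.5703
(1,1): Delta=0.9638 Bond=-6.3709
(2,0): Delta=0.0000 Bond=0.0000
(2,1): Delta=1.8321 Bond=-27.0432
(2,2): Delta=0.6539 Bond=8.8613
(3,0): Delta=0.0000 Bond=0.0000
(3,1): Delta=0.0000 Bond=0.0000
(3,2): Delta=2.4860 Bond=-46.9697
(3,3): Delta=0.0000 Bond=50.0000
V0=21.6888

Since d<R<u, set p* = (R−d)/(u−d) = 0.5758; price each node as the discounted p*-expectation of its children.
At expiry t=4: V(4,0)=0.0000, V(4,1)=0.0000, V(4,2)=0.0000, V(4,3)=50.0000, V(4,4)=50.0000
(3,0): S=7.1498. Δ = (V_up−V_dn)/(S_up−S_dn) = (0.0000−0.0000)/(9.1518−4.4329) = 0.0000. V = [p*·0.0000 + (1−p*)·0.0000]/1 = 0.0000. B = V − Δ·S = 0.0000.
(3,1): S=14.7610. Δ = (V_up−V_dn)/(S_up−S_dn) = (0.0000−0.0000)/(18.8940−9.1518) = 0.0000. V = [p*·0.0000 + (1−p*)·0.0000]/1 = 0.0000. B = V − Δ·S = 0.0000.
(3,2): S=30.4742. Δ = (V_up−V_dn)/(S_up−S_dn) = (50.0000−0.0000)/(39.0070−18.8940) = 2.4860. V = [p*·50.0000 + (1−p*)·0.0000]/1 = 28.7879. B = V − Δ·S = -46.9697.
(3,3): S=62.9146. Δ = (V_up−V_dn)/(S_up−S_dn) = (50.0000−50.0000)/(80.5306−39.0070) = 0.0000. V = [p*·50.0000 + (1−p*)·50.0000]/1 = 50.0000. B = V − Δ·S = 50.0000.
(2,0): S=11.5320. Δ = (V_up−V_dn)/(S_up−S_dn) = (0.0000−0.0000)/(14.7610−7.1498) = 0.0000. V = [p*·0.0000 + (1−p*)·0.0000]/1 = 0.0000. B = V − Δ·S = 0.0000.
(2,1): S=23.8080. Δ = (V_up−V_dn)/(S_up−S_dn) = (28.7879−0.0000)/(30.4742−14.7610) = 1.8321. V = [p*·28.7879 + (1−p*)·0.0000]/1 = 16.5748. B = V − Δ·S = -27.0432.
(2,2): S=49.1520. Δ = (V_up−V_dn)/(S_up−S_dn) = (50.0000−28.7879)/(62.9146−30.4742) = 0.6539. V = [p*·50.0000 + (1−p*)·28.7879]/1 = 41.0009. B = V − Δ·S = 8.8613.
(1,0): S=18.6000. Δ = (V_up−V_dn)/(S_up−S_dn) = (16.5748−0.0000)/(23.8080−11.5320) = 1.3502. V = [p*·16.5748 + (1−p*)·0.0000]/1 = 9.5431. B = V − Δ·S = -15.5703.
(1,1): S=38.4000. Δ = (V_up−V_dn)/(S_up−S_dn) = (41.0009−16.5748)/(49.1520−23.8080) = 0.9638. V = [p*·41.0009 + (1−p*)·16.5748]/1 = 30.6383. B = V − Δ·S = -6.3709.
(0,0): S=30.0000. Δ = (V_up−V_dn)/(S_up−S_dn) = (30.6383−9.5431)/(38.4000−18.6000) = 1.0654. V = [p*·30.6383 + (1−p*)·9.5431]/1 = 21.6888. B = V − Δ·S = -10.2737.
Check: Δ(0,0)·S0 + B(0,0) = 21.6888 = V0.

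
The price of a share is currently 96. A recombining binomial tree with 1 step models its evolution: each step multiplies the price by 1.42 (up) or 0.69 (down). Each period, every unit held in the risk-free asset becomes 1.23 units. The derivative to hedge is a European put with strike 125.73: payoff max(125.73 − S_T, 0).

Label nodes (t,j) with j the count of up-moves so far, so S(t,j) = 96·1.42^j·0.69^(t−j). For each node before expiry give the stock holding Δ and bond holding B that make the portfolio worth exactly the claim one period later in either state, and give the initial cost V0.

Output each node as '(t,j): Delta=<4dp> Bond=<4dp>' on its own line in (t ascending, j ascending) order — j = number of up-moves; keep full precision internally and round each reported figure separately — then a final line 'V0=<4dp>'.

(0,0): Delta=-0.8489 Bond=94.0815
V0=12.5884

Under the risk-neutral measure, an up-move has probability p* = (R−d)/(u−d) = 0.7397 and values discount at R = 1.23.
At expiry t=1: V(1,0)=59.4900, V(1,1)=0.0000
(0,0): S=96.0000. Δ = (V_up−V_dn)/(S_up−S_dn) = (0.0000−59.4900)/(136.3200−66.2400) = -0.8489. V = [p*·0.0000 + (1−p*)·59.4900]/1.23 = 12.5884. B = V − Δ·S = 94.0815.
Root portfolio cost Δ·96+B reproduces V0=12.5884.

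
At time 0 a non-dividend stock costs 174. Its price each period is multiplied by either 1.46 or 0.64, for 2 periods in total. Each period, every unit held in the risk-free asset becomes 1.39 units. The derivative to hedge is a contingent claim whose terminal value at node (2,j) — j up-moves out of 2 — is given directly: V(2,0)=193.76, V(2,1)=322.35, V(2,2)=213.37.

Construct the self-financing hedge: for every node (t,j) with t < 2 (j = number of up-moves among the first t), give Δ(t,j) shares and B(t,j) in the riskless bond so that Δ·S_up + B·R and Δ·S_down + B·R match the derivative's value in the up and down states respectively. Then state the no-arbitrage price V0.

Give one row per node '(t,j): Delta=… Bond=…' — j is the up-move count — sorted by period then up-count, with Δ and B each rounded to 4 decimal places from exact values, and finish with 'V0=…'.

No-arbitrage ⇒ martingale measure with p* = (R−d)/(u−d) = 0.9146.
Terminal payoffs: V(2,0)=193.7600, V(2,1)=322.3500, V(2,2)=213.3700
Node (1,0) S=111.3600: V=(p*·322.3500+(1−p*)·193.7600)/1.39=224.0092; Δ=(322.3500−193.7600)/(162.5856−71.2704)=1.4082; B=V−Δ·S=67.1921
Node (1,1) S=254.0400: V=(p*·213.3700+(1−p*)·322.3500)/1.39=160.1965; Δ=(213.3700−322.3500)/(370.8984−162.5856)=-0.5232; B=V−Δ·S=293.0990
Node (0,0) S=174.0000: V=(p*·160.1965+(1−p*)·224.0092)/1.39=119.1683; Δ=(160.1965−224.0092)/(254.0400−111.3600)=-0.4472; B=V−Δ·S=196.9887
Check: Δ(0,0)·S0 + B(0,0) = 119.1683 = V0.

(0,0): Delta=-0.4472 Bond=196.9887
(1,0): Delta=1.4082 Bond=67.1921
(1,1): Delta=-0.5232 Bond=293.0990
V0=119.1683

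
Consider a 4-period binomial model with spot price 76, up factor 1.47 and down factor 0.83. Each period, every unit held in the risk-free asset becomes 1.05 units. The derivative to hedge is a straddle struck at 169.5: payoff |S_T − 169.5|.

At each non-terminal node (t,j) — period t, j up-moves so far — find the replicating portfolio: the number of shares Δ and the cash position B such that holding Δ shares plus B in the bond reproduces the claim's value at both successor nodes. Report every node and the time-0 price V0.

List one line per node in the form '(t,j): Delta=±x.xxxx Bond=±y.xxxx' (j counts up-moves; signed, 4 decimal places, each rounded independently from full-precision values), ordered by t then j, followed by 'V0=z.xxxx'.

(0,0): Delta=-0.5220 Bond=112.7927
(1,0): Delta=-0.8361 Bond=138.2461
(1,1): Delta=-0.1834 Bond=80.6060
(2,0): Delta=-1.0000 Bond=153.7415
(2,1): Delta=-0.6594 Bond=128.7726
(2,2): Delta=0.3297 Bond=0.3762
(3,0): Delta=-1.0000 Bond=161.4286
(3,1): Delta=-1.0000 Bond=161.4286
(3,2): Delta=-0.2922 Bond=85.1598
(3,3): Delta=1.0000 Bond=-161.4286
V0=73.1238

Under the risk-neutral measure, an up-move has probability p* = (R−d)/(u−d) = 0.3438 and values discount at R = 1.05.
Payoff layer (t=4): V(4,0)=133.4317, V(4,1)=105.6200, V(4,2)=56.3631, V(4,3)=30.8751, V(4,4)=185.3811
(3,0): S=43.4558. Δ = (V_up−V_dn)/(S_up−S_dn) = (105.6200−133.4317)/(63.8800−36.0683) = -1.0000. V = [p*·105.6200 + (1−p*)·133.4317]/1.05 = 117.9728. B = V − Δ·S = 161.4286.
(3,1): S=76.9639. Δ = (V_up−V_dn)/(S_up−S_dn) = (56.3631−105.6200)/(113.1369−63.8800) = -1.0000. V = [p*·56.3631 + (1−p*)·105.6200]/1.05 = 84.4647. B = V − Δ·S = 161.4286.
(3,2): S=136.3096. Δ = (V_up−V_dn)/(S_up−S_dn) = (30.8751−56.3631)/(200.3751−113.1369) = -0.2922. V = [p*·30.8751 + (1−p*)·56.3631]/1.05 = 45.3348. B = V − Δ·S = 85.1598.
(3,3): S=241.4157. Δ = (V_up−V_dn)/(S_up−S_dn) = (185.3811−30.8751)/(354.8811−200.3751) = 1.0000. V = [p*·185.3811 + (1−p*)·30.8751]/1.05 = 79.9872. B = V − Δ·S = -161.4286.
(2,0): S=52.3564. Δ = (V_up−V_dn)/(S_up−S_dn) = (84.4647−117.9728)/(76.9639−43.4558) = -1.0000. V = [p*·84.4647 + (1−p*)·117.9728]/1.05 = 101.3851. B = V − Δ·S = 153.7415.
(2,1): S=92.7276. Δ = (V_up−V_dn)/(S_up−S_dn) = (45.3348−84.4647)/(136.3096−76.9639) = -0.6594. V = [p*·45.3348 + (1−p*)·84.4647]/1.05 = 67.6322. B = V − Δ·S = 128.7726.
(2,2): S=164.2284. Δ = (V_up−V_dn)/(S_up−S_dn) = (79.9872−45.3348)/(241.4157−136.3096) = 0.3297. V = [p*·79.9872 + (1−p*)·45.3348]/1.05 = 54.5205. B = V − Δ·S = 0.3762.
(1,0): S=63.0800. Δ = (V_up−V_dn)/(S_up−S_dn) = (67.6322−101.3851)/(92.7276−52.3564) = -0.8361. V = [p*·67.6322 + (1−p*)·101.3851]/1.05 = 85.5072. B = V − Δ·S = 138.2461.
(1,1): S=111.7200. Δ = (V_up−V_dn)/(S_up−S_dn) = (54.5205−67.6322)/(164.2284−92.7276) = -0.1834. V = [p*·54.5205 + (1−p*)·67.6322]/1.05 = 60.1191. B = V − Δ·S = 80.6060.
(0,0): S=76.0000. Δ = (V_up−V_dn)/(S_up−S_dn) = (60.1191−85.5072)/(111.7200−63.0800) = -0.5220. V = [p*·60.1191 + (1−p*)·85.5072]/1.05 = 73.1238. B = V − Δ·S = 112.7927.
Each (Δ,B) replicates both successor values, so the strategy is self-financing and V0 is arbitrage-free.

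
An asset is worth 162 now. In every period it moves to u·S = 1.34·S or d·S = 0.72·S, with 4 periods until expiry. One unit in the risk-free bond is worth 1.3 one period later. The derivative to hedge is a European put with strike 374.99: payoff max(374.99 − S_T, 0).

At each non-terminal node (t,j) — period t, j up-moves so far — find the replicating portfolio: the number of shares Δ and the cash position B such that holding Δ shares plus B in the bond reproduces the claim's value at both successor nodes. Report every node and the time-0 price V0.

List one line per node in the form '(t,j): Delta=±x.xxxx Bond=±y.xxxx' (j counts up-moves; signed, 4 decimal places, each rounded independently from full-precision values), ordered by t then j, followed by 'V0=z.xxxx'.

(0,0): Delta=-0.4534 Bond=82.2535
(1,0): Delta=-1.0000 Bond=170.6827
(1,1): Delta=-0.4332 Bond=102.5327
(2,0): Delta=-1.0000 Bond=221.8876
(2,1): Delta=-1.0000 Bond=221.8876
(2,2): Delta=-0.4122 Bond=127.1826
(3,0): Delta=-1.0000 Bond=288.4538
(3,1): Delta=-1.0000 Bond=288.4538
(3,2): Delta=-1.0000 Bond=288.4538
(3,3): Delta=-0.3904 Bond=156.8466
V0=8.7996

No-arbitrage ⇒ martingale measure with p* = (R−d)/(u−d) = 0.9355.
Payoff layer (t=4): V(4,0)=331.4544, V(4,1)=293.9653, V(4,2)=224.1941, V(4,3)=94.3420, V(4,4)=0.0000
Node (3,0) S=60.4662: V=(p*·293.9653+(1−p*)·331.4544)/1.3=227.9877; Δ=(293.9653−331.4544)/(81.0247−43.5356)=-1.0000; B=V−Δ·S=288.4538
Node (3,1) S=112.5343: V=(p*·224.1941+(1−p*)·293.9653)/1.3=175.9196; Δ=(224.1941−293.9653)/(150.7959−81.0247)=-1.0000; B=V−Δ·S=288.4538
Node (3,2) S=209.4388: V=(p*·94.3420+(1−p*)·224.1941)/1.3=79.0151; Δ=(94.3420−224.1941)/(280.6480−150.7959)=-1.0000; B=V−Δ·S=288.4538
Node (3,3) S=389.7888: V=(p*·0.0000+(1−p*)·94.3420)/1.3=4.6820; Δ=(0.0000−94.3420)/(522.3171−280.6480)=-0.3904; B=V−Δ·S=156.8466
Node (2,0) S=83.9808: V=(p*·175.9196+(1−p*)·227.9877)/1.3=137.9068; Δ=(175.9196−227.9877)/(112.5343−60.4662)=-1.0000; B=V−Δ·S=221.8876
Node (2,1) S=156.2976: V=(p*·79.0151+(1−p*)·175.9196)/1.3=65.5900; Δ=(79.0151−175.9196)/(209.4388−112.5343)=-1.0000; B=V−Δ·S=221.8876
Node (2,2) S=290.8872: V=(p*·4.6820+(1−p*)·79.0151)/1.3=7.2905; Δ=(4.6820−79.0151)/(389.7888−209.4388)=-0.4122; B=V−Δ·S=127.1826
Node (1,0) S=116.6400: V=(p*·65.5900+(1−p*)·137.9068)/1.3=54.0427; Δ=(65.5900−137.9068)/(156.2976−83.9808)=-1.0000; B=V−Δ·S=170.6827
Node (1,1) S=217.0800: V=(p*·7.2905+(1−p*)·65.5900)/1.3=8.5014; Δ=(7.2905−65.5900)/(290.8872−156.2976)=-0.4332; B=V−Δ·S=102.5327
Node (0,0) S=162.0000: V=(p*·8.5014+(1−p*)·54.0427)/1.3=8.7996; Δ=(8.5014−54.0427)/(217.0800−116.6400)=-0.4534; B=V−Δ·S=82.2535
Self-financing check: at every node Δ·S+B equals the discounted successor values.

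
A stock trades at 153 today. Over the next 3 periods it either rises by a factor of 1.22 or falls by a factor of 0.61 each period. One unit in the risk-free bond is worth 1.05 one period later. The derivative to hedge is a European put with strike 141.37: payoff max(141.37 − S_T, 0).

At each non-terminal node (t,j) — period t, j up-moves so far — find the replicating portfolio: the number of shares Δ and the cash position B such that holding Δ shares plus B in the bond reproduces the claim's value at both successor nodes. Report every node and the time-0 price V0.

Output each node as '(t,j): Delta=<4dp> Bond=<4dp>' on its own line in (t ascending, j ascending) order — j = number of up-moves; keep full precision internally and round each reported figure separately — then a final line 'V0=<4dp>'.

(0,0): Delta=-0.3100 Bond=60.7916
(1,0): Delta=-1.0000 Bond=128.2268
(1,1): Delta=-0.1767 Bond=38.9511
(2,0): Delta=-1.0000 Bond=134.6381
(2,1): Delta=-1.0000 Bond=134.6381
(2,2): Delta=-0.0177 Bond=4.6812
V0=13.3581

The replicating-portfolio and risk-neutral prices coincide; use p* = (1.05−0.61)/(1.22−0.61) = 0.7213 for the latter.
Terminal values V(3,·): V(3,0)=106.6419, V(3,1)=71.9138, V(3,2)=2.4576, V(3,3)=0.0000
  t=2,j=0: stock 56.9313 → up 69.4562 (V=71.9138), down 34.7281 (V=106.6419). Price 77.7068; hedge Δ=-1.0000, bond B=134.6381.
  t=2,j=1: stock 113.8626 → up 138.9124 (V=2.4576), down 69.4562 (V=71.9138). Price 20.7755; hedge Δ=-1.0000, bond B=134.6381.
  t=2,j=2: stock 227.7252 → up 277.8247 (V=0.0000), down 138.9124 (V=2.4576). Price 0.6523; hedge Δ=-0.0177, bond B=4.6812.
  t=1,j=0: stock 93.3300 → up 113.8626 (V=20.7755), down 56.9313 (V=77.7068). Price 34.8968; hedge Δ=-1.0000, bond B=128.2268.
  t=1,j=1: stock 186.6600 → up 227.7252 (V=0.6523), down 113.8626 (V=20.7755). Price 5.9623; hedge Δ=-0.1767, bond B=38.9511.
  t=0,j=0: stock 153.0000 → up 186.6600 (V=5.9623), down 93.3300 (V=34.8968). Price 13.3581; hedge Δ=-0.3100, bond B=60.7916.
Check: Δ(0,0)·S0 + B(0,0) = 13.3581 = V0.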